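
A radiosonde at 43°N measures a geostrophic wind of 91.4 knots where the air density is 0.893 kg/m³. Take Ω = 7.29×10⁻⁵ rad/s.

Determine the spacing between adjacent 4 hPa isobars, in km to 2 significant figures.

Coriolis parameter at 43°N:
f = 2Ω sin φ = 2 × 7.29×10⁻⁵ × sin 43° = 9.94×10⁻⁵ s⁻¹
Wind speed in SI: 91.4 knots = 47.0 m/s
Geostrophic balance rearranged: |∂P/∂n| = f ρ V_g
|∂P/∂n| = 9.94×10⁻⁵ × 0.893 × 47.0 = 4.18×10⁻³ Pa/m
Isobar spacing: Δn = ΔP/|∂P/∂n| = 400 Pa / 4.18×10⁻³ Pa/m = 95804 m ≈ 96 km

96 km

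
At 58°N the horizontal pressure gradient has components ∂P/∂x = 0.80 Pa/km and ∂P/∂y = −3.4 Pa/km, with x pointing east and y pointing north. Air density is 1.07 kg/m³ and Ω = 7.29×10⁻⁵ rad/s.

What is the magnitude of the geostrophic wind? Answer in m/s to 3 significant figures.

26.4 m/s

Coriolis parameter at 58°N:
f = 2Ω sin φ = 2 × 7.29×10⁻⁵ × sin 58° = 1.24×10⁻⁴ s⁻¹
Component geostrophic relations (x east, y north):
u_g = −(1/(fρ)) ∂P/∂y,  v_g = (1/(fρ)) ∂P/∂x
u_g = −(−3.4×10⁻³)/(1.24×10⁻⁴ × 1.07) = 25.7 m/s;  v_g = (0.80×10⁻³)/(1.24×10⁻⁴ × 1.07) = 6.05 m/s
|V_g| = √(u_g² + v_g²) = 26.4 m/s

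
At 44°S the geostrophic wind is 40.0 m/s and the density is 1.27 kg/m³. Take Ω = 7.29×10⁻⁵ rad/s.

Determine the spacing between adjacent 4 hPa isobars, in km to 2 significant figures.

Coriolis parameter at 44°S:
f = 2Ω sin φ = 2 × 7.29×10⁻⁵ × sin 44° = 1.01×10⁻⁴ s⁻¹
Geostrophic balance rearranged: |∂P/∂n| = f ρ V_g
|∂P/∂n| = 1.01×10⁻⁴ × 1.27 × 40.0 = 5.15×10⁻³ Pa/m
Isobar spacing: Δn = ΔP/|∂P/∂n| = 400 Pa / 5.15×10⁻³ Pa/m = 77744 m ≈ 78 km

78 km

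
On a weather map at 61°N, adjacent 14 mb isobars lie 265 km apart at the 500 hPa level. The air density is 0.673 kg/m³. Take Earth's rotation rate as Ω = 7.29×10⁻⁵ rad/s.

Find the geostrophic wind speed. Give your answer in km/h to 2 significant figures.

220 km/h

Coriolis parameter at 61°N:
f = 2Ω sin φ = 2 × 7.29×10⁻⁵ × sin 61° = 1.28×10⁻⁴ s⁻¹
Pressure gradient: |∂P/∂n| = 1400 Pa / 265000 m = 5.28×10⁻³ Pa/m
Geostrophic balance (pressure-gradient force = Coriolis force):
V_g = (1/(fρ)) |∂P/∂n| = 5.28×10⁻³ / (1.28×10⁻⁴ × 0.673) = 61.6 m/s
Converting: 61.6 m/s × 3.6 = 220 km/h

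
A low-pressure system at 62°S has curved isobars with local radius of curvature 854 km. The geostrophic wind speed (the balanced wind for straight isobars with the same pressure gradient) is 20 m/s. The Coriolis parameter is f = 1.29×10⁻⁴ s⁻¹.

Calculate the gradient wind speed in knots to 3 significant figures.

33.6 knots

Around a low, centrifugal force acts outward with Coriolis, so pressure-gradient force balances both:
(1/ρ)|∂P/∂n| = fV + V²/R  →  V² + fR·V − fR·V_g = 0
With fR = 1.29×10⁻⁴ × 854×10³ m = 110 m/s:
V = [−fR + √((fR)² + 4 fR V_g)]/2 = [−110 + √(110² + 4×110×20)]/2 = 17.3 m/s
Subgeostrophic (V < V_g = 20 m/s), as expected around a low.
Converting: 17.3 m/s × 1.944 = 33.6 knots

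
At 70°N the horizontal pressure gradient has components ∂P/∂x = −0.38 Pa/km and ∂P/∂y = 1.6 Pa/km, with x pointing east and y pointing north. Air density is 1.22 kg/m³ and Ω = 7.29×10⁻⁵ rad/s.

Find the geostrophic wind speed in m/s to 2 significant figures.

9.8 m/s

Coriolis parameter at 70°N:
f = 2Ω sin φ = 2 × 7.29×10⁻⁵ × sin 70° = 1.37×10⁻⁴ s⁻¹
Component geostrophic relations (x east, y north):
u_g = −(1/(fρ)) ∂P/∂y,  v_g = (1/(fρ)) ∂P/∂x
u_g = −(1.6×10⁻³)/(1.37×10⁻⁴ × 1.22) = −9.57 m/s;  v_g = (−0.38×10⁻³)/(1.37×10⁻⁴ × 1.22) = −2.27 m/s
|V_g| = √(u_g² + v_g²) = 9.84 m/s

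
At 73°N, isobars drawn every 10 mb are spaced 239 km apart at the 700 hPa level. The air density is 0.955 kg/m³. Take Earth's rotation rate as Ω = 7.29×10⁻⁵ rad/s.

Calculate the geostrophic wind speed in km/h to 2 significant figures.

Coriolis parameter at 73°N:
f = 2Ω sin φ = 2 × 7.29×10⁻⁵ × sin 73° = 1.39×10⁻⁴ s⁻¹
Pressure gradient: |∂P/∂n| = 1000 Pa / 239000 m = 4.18×10⁻³ Pa/m
Geostrophic balance (pressure-gradient force = Coriolis force):
V_g = (1/(fρ)) |∂P/∂n| = 4.18×10⁻³ / (1.39×10⁻⁴ × 0.955) = 31.4 m/s
Converting: 31.4 m/s × 3.6 = 110 km/h

110 km/h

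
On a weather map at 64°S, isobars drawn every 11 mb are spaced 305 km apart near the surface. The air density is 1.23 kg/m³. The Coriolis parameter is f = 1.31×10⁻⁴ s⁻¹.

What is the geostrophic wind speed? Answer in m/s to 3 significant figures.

22.4 m/s

Pressure gradient: |∂P/∂n| = 1100 Pa / 305000 m = 3.61×10⁻³ Pa/m
Geostrophic balance (pressure-gradient force = Coriolis force):
V_g = (1/(fρ)) |∂P/∂n| = 3.61×10⁻³ / (1.31×10⁻⁴ × 1.23) = 22.4 m/s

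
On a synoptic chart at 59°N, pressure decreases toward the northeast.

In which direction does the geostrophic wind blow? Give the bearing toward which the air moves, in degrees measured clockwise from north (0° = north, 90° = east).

The pressure-gradient force points toward the northeast (bearing 045°).
Geostrophic balance: in the Northern Hemisphere the Coriolis force deflects motion to the right, so the geostrophic wind blows 90° to the right of the pressure-gradient force (low pressure on the left).
Rotating 045° by 90° clockwise gives 135° — the wind blows toward the southeast.

135°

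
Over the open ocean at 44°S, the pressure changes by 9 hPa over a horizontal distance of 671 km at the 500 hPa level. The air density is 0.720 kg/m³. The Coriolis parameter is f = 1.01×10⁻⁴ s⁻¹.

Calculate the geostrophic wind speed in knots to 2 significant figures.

36 knots

Pressure gradient: |∂P/∂n| = 900 Pa / 671000 m = 1.34×10⁻³ Pa/m
Geostrophic balance (pressure-gradient force = Coriolis force):
V_g = (1/(fρ)) |∂P/∂n| = 1.34×10⁻³ / (1.01×10⁻⁴ × 0.720) = 18.4 m/s
Converting: 18.4 m/s × 1.944 = 36 knots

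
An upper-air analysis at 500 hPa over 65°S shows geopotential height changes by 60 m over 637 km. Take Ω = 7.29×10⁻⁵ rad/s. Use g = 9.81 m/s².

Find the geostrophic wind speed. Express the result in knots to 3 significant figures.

Coriolis parameter at 65°S:
f = 2Ω sin φ = 2 × 7.29×10⁻⁵ × sin 65° = 1.32×10⁻⁴ s⁻¹
Height gradient: |∂Z/∂n| = 60 m / 637000 m = 9.42×10⁻⁵
On a pressure surface, geostrophic balance gives V_g = (g/f)|∂Z/∂n|:
V_g = 9.81 × 9.42×10⁻⁵ / 1.32×10⁻⁴ = 6.99 m/s
Converting: 6.99 m/s × 1.944 = 13.6 knots

13.6 knots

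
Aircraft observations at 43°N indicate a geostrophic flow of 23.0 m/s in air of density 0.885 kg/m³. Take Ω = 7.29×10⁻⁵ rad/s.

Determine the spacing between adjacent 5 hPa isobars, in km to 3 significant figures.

247 km

Coriolis parameter at 43°N:
f = 2Ω sin φ = 2 × 7.29×10⁻⁵ × sin 43° = 9.94×10⁻⁵ s⁻¹
Geostrophic balance rearranged: |∂P/∂n| = f ρ V_g
|∂P/∂n| = 9.94×10⁻⁵ × 0.885 × 23.0 = 2.02×10⁻³ Pa/m
Isobar spacing: Δn = ΔP/|∂P/∂n| = 500 Pa / 2.02×10⁻³ Pa/m = 247035 m ≈ 247 km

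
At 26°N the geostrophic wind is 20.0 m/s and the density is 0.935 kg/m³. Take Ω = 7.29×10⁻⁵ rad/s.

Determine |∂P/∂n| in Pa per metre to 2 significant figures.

Coriolis parameter at 26°N:
f = 2Ω sin φ = 2 × 7.29×10⁻⁵ × sin 26° = 6.39×10⁻⁵ s⁻¹
Geostrophic balance rearranged: |∂P/∂n| = f ρ V_g
|∂P/∂n| = 6.39×10⁻⁵ × 0.935 × 20.0 = 1.20×10⁻³ Pa/m

1.2×10⁻³ Pa/m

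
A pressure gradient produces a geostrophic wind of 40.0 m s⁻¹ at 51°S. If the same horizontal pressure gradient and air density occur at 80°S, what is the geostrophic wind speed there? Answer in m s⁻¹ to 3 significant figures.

With the same pressure gradient and density, V_g ∝ 1/f ∝ 1/sin φ.
V₂ = V₁ · sin φ₁ / sin φ₂ = 40.0 × sin 51° / sin 80°
V₂ = 40.0 × 0.7771/0.9848 = 31.6 m s⁻¹

31.6 m s⁻¹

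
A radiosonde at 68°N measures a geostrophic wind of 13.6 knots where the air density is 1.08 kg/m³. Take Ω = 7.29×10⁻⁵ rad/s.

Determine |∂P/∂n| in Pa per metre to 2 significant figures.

1.0×10⁻³ Pa/m

Coriolis parameter at 68°N:
f = 2Ω sin φ = 2 × 7.29×10⁻⁵ × sin 68° = 1.35×10⁻⁴ s⁻¹
Wind speed in SI: 13.6 knots = 7.00 m/s
Geostrophic balance rearranged: |∂P/∂n| = f ρ V_g
|∂P/∂n| = 1.35×10⁻⁴ × 1.08 × 7.00 = 1.02×10⁻³ Pa/m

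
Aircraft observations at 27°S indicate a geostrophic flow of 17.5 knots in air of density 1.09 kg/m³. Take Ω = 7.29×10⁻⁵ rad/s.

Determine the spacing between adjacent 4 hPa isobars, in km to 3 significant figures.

Coriolis parameter at 27°S:
f = 2Ω sin φ = 2 × 7.29×10⁻⁵ × sin 27° = 6.62×10⁻⁵ s⁻¹
Wind speed in SI: 17.5 knots = 9.00 m/s
Geostrophic balance rearranged: |∂P/∂n| = f ρ V_g
|∂P/∂n| = 6.62×10⁻⁵ × 1.09 × 9.00 = 6.50×10⁻⁴ Pa/m
Isobar spacing: Δn = ΔP/|∂P/∂n| = 400 Pa / 6.50×10⁻⁴ Pa/m = 615819 m ≈ 616 km

616 km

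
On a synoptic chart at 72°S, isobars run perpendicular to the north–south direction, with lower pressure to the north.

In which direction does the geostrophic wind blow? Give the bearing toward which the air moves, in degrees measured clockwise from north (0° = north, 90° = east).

270°

The pressure-gradient force points toward the north (bearing 000°).
Geostrophic balance: in the Southern Hemisphere the Coriolis force deflects motion to the left, so the geostrophic wind blows 90° to the left of the pressure-gradient force (low pressure on the right).
Rotating 000° by 90° counterclockwise gives 270° — the wind blows toward the west.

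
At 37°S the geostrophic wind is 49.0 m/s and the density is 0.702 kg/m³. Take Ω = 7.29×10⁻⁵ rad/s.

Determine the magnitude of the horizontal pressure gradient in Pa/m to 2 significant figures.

Coriolis parameter at 37°S:
f = 2Ω sin φ = 2 × 7.29×10⁻⁵ × sin 37° = 8.77×10⁻⁵ s⁻¹
Geostrophic balance rearranged: |∂P/∂n| = f ρ V_g
|∂P/∂n| = 8.77×10⁻⁵ × 0.702 × 49.0 = 3.02×10⁻³ Pa/m

3.0×10⁻³ Pa/m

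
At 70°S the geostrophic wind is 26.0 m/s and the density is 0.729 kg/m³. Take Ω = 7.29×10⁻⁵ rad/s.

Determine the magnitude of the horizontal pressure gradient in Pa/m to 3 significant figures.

Coriolis parameter at 70°S:
f = 2Ω sin φ = 2 × 7.29×10⁻⁵ × sin 70° = 1.37×10⁻⁴ s⁻¹
Geostrophic balance rearranged: |∂P/∂n| = f ρ V_g
|∂P/∂n| = 1.37×10⁻⁴ × 0.729 × 26.0 = 2.60×10⁻³ Pa/m

2.60×10⁻³ Pa/m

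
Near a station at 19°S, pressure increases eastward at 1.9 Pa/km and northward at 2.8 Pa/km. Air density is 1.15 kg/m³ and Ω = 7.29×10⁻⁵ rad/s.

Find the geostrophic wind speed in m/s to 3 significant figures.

62.0 m/s

Coriolis parameter at 19°S:
f = 2Ω sin φ = 2 × 7.29×10⁻⁵ × sin 19° = 4.75×10⁻⁵ s⁻¹
In the Southern Hemisphere f is negative: f = −4.75×10⁻⁵ s⁻¹.
Component geostrophic relations (x east, y north):
u_g = −(1/(fρ)) ∂P/∂y,  v_g = (1/(fρ)) ∂P/∂x
u_g = −(2.8×10⁻³)/(−4.75×10⁻⁵ × 1.15) = 51.3 m/s;  v_g = (1.9×10⁻³)/(−4.75×10⁻⁵ × 1.15) = −34.8 m/s
|V_g| = √(u_g² + v_g²) = 62.0 m/s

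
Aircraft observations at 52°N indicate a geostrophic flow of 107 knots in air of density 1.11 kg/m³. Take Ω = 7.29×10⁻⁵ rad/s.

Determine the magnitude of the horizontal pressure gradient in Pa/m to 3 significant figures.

7.02×10⁻³ Pa/m

Coriolis parameter at 52°N:
f = 2Ω sin φ = 2 × 7.29×10⁻⁵ × sin 52° = 1.15×10⁻⁴ s⁻¹
Wind speed in SI: 107 knots = 55.0 m/s
Geostrophic balance rearranged: |∂P/∂n| = f ρ V_g
|∂P/∂n| = 1.15×10⁻⁴ × 1.11 × 55.0 = 7.02×10⁻³ Pa/m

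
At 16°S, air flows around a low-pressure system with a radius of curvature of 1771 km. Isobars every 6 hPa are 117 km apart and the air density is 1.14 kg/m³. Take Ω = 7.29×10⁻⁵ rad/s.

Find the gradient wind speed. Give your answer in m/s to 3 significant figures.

60.5 m/s

Coriolis parameter at 16°S:
f = 2Ω sin φ = 2 × 7.29×10⁻⁵ × sin 16° = 4.02×10⁻⁵ s⁻¹
Pressure gradient: |∂P/∂n| = 600 Pa / 117000 m = 5.13×10⁻³ Pa/m
Geostrophic speed: V_g = |∂P/∂n|/(fρ) = 5.13×10⁻³/(4.02×10⁻⁵ × 1.14) = 112 m/s
Around a low, centrifugal force acts outward with Coriolis, so pressure-gradient force balances both:
(1/ρ)|∂P/∂n| = fV + V²/R  →  V² + fR·V − fR·V_g = 0
With fR = 4.02×10⁻⁵ × 1771×10³ m = 71.2 m/s:
V = [−fR + √((fR)² + 4 fR V_g)]/2 = [−71.2 + √(71.2² + 4×71.2×112)]/2 = 60.5 m/s
Subgeostrophic (V < V_g = 112 m/s), as expected around a low.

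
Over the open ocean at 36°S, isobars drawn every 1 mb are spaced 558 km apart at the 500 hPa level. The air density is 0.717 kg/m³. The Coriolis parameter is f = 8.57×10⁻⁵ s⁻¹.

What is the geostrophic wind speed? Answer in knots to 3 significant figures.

5.67 knots

Pressure gradient: |∂P/∂n| = 100 Pa / 558000 m = 1.79×10⁻⁴ Pa/m
Geostrophic balance (pressure-gradient force = Coriolis force):
V_g = (1/(fρ)) |∂P/∂n| = 1.79×10⁻⁴ / (8.57×10⁻⁵ × 0.717) = 2.92 m/s
Converting: 2.92 m/s × 1.944 = 5.67 knots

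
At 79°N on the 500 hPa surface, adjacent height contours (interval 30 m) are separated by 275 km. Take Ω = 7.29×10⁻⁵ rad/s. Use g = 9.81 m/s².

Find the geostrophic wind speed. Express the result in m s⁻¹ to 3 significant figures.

7.48 m s⁻¹

Coriolis parameter at 79°N:
f = 2Ω sin φ = 2 × 7.29×10⁻⁵ × sin 79° = 1.43×10⁻⁴ s⁻¹
Height gradient: |∂Z/∂n| = 30 m / 275000 m = 1.09×10⁻⁴
On a pressure surface, geostrophic balance gives V_g = (g/f)|∂Z/∂n|:
V_g = 9.81 × 1.09×10⁻⁴ / 1.43×10⁻⁴ = 7.48 m/s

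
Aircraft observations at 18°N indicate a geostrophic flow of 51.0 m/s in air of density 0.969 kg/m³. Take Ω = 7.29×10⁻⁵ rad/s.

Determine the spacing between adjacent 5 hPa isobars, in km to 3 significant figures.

225 km

Coriolis parameter at 18°N:
f = 2Ω sin φ = 2 × 7.29×10⁻⁵ × sin 18° = 4.51×10⁻⁵ s⁻¹
Geostrophic balance rearranged: |∂P/∂n| = f ρ V_g
|∂P/∂n| = 4.51×10⁻⁵ × 0.969 × 51.0 = 2.23×10⁻³ Pa/m
Isobar spacing: Δn = ΔP/|∂P/∂n| = 500 Pa / 2.23×10⁻³ Pa/m = 224562 m ≈ 225 km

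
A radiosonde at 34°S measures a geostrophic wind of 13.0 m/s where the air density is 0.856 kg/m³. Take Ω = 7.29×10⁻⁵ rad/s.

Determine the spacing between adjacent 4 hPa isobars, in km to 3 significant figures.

Coriolis parameter at 34°S:
f = 2Ω sin φ = 2 × 7.29×10⁻⁵ × sin 34° = 8.15×10⁻⁵ s⁻¹
Geostrophic balance rearranged: |∂P/∂n| = f ρ V_g
|∂P/∂n| = 8.15×10⁻⁵ × 0.856 × 13.0 = 9.07×10⁻⁴ Pa/m
Isobar spacing: Δn = ΔP/|∂P/∂n| = 400 Pa / 9.07×10⁻⁴ Pa/m = 440883 m ≈ 441 km

441 km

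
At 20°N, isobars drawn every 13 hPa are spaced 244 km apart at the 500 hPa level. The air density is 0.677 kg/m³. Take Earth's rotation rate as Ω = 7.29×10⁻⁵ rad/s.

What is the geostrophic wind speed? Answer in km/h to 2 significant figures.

Coriolis parameter at 20°N:
f = 2Ω sin φ = 2 × 7.29×10⁻⁵ × sin 20° = 4.99×10⁻⁵ s⁻¹
Pressure gradient: |∂P/∂n| = 1300 Pa / 244000 m = 5.33×10⁻³ Pa/m
Geostrophic balance (pressure-gradient force = Coriolis force):
V_g = (1/(fρ)) |∂P/∂n| = 5.33×10⁻³ / (4.99×10⁻⁵ × 0.677) = 158 m/s
Converting: 158 m/s × 3.6 = 570 km/h

570 km/h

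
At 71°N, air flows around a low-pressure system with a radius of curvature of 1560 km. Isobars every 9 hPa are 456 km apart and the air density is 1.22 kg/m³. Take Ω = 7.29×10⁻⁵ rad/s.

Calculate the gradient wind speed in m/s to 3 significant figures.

11.2 m/s

Coriolis parameter at 71°N:
f = 2Ω sin φ = 2 × 7.29×10⁻⁵ × sin 71° = 1.38×10⁻⁴ s⁻¹
Pressure gradient: |∂P/∂n| = 900 Pa / 456000 m = 1.97×10⁻³ Pa/m
Geostrophic speed: V_g = |∂P/∂n|/(fρ) = 1.97×10⁻³/(1.38×10⁻⁴ × 1.22) = 11.7 m/s
Around a low, centrifugal force acts outward with Coriolis, so pressure-gradient force balances both:
(1/ρ)|∂P/∂n| = fV + V²/R  →  V² + fR·V − fR·V_g = 0
With fR = 1.38×10⁻⁴ × 1560×10³ m = 215 m/s:
V = [−fR + √((fR)² + 4 fR V_g)]/2 = [−215 + √(215² + 4×215×11.7)]/2 = 11.2 m/s
Subgeostrophic (V < V_g = 11.7 m/s), as expected around a low.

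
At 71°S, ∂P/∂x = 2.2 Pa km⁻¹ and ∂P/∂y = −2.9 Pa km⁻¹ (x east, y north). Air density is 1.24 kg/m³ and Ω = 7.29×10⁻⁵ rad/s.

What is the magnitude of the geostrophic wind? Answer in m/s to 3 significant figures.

Coriolis parameter at 71°S:
f = 2Ω sin φ = 2 × 7.29×10⁻⁵ × sin 71° = 1.38×10⁻⁴ s⁻¹
In the Southern Hemisphere f is negative: f = −1.38×10⁻⁴ s⁻¹.
Component geostrophic relations (x east, y north):
u_g = −(1/(fρ)) ∂P/∂y,  v_g = (1/(fρ)) ∂P/∂x
u_g = −(−2.9×10⁻³)/(−1.38×10⁻⁴ × 1.24) = −17.0 m/s;  v_g = (2.2×10⁻³)/(−1.38×10⁻⁴ × 1.24) = −12.9 m/s
|V_g| = √(u_g² + v_g²) = 21.3 m/s

21.3 m/s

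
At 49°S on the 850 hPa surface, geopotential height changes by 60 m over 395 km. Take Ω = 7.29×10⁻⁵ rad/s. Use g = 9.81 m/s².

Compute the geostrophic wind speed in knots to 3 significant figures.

26.3 knots

Coriolis parameter at 49°S:
f = 2Ω sin φ = 2 × 7.29×10⁻⁵ × sin 49° = 1.10×10⁻⁴ s⁻¹
Height gradient: |∂Z/∂n| = 60 m / 395000 m = 1.52×10⁻⁴
On a pressure surface, geostrophic balance gives V_g = (g/f)|∂Z/∂n|:
V_g = 9.81 × 1.52×10⁻⁴ / 1.10×10⁻⁴ = 13.5 m/s
Converting: 13.5 m/s × 1.944 = 26.3 knots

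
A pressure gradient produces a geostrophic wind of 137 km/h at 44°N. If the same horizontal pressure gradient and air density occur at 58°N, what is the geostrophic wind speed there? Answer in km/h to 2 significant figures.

With the same pressure gradient and density, V_g ∝ 1/f ∝ 1/sin φ.
V₂ = V₁ · sin φ₁ / sin φ₂ = 137 × sin 44° / sin 58°
V₂ = 137 × 0.6947/0.8480 = 110 km/h

110 km/h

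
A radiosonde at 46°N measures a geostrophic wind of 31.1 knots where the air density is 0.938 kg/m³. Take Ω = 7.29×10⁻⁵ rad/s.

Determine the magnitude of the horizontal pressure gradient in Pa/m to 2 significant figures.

1.6×10⁻³ Pa/m

Coriolis parameter at 46°N:
f = 2Ω sin φ = 2 × 7.29×10⁻⁵ × sin 46° = 1.05×10⁻⁴ s⁻¹
Wind speed in SI: 31.1 knots = 16.0 m/s
Geostrophic balance rearranged: |∂P/∂n| = f ρ V_g
|∂P/∂n| = 1.05×10⁻⁴ × 0.938 × 16.0 = 1.57×10⁻³ Pa/m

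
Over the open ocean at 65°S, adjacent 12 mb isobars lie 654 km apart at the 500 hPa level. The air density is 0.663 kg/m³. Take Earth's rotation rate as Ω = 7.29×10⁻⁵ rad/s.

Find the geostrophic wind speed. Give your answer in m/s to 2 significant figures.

21 m/s

Coriolis parameter at 65°S:
f = 2Ω sin φ = 2 × 7.29×10⁻⁵ × sin 65° = 1.32×10⁻⁴ s⁻¹
Pressure gradient: |∂P/∂n| = 1200 Pa / 654000 m = 1.83×10⁻³ Pa/m
Geostrophic balance (pressure-gradient force = Coriolis force):
V_g = (1/(fρ)) |∂P/∂n| = 1.83×10⁻³ / (1.32×10⁻⁴ × 0.663) = 20.9 m/s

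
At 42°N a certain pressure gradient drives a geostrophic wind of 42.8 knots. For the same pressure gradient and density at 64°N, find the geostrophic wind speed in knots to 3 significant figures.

31.9 knots

With the same pressure gradient and density, V_g ∝ 1/f ∝ 1/sin φ.
V₂ = V₁ · sin φ₁ / sin φ₂ = 42.8 × sin 42° / sin 64°
V₂ = 42.8 × 0.6691/0.8988 = 31.9 knots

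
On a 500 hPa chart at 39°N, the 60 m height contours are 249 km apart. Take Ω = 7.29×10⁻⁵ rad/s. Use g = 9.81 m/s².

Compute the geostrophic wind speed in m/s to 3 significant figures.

Coriolis parameter at 39°N:
f = 2Ω sin φ = 2 × 7.29×10⁻⁵ × sin 39° = 9.18×10⁻⁵ s⁻¹
Height gradient: |∂Z/∂n| = 60 m / 249000 m = 2.41×10⁻⁴
On a pressure surface, geostrophic balance gives V_g = (g/f)|∂Z/∂n|:
V_g = 9.81 × 2.41×10⁻⁴ / 9.18×10⁻⁵ = 25.8 m/s

25.8 m/s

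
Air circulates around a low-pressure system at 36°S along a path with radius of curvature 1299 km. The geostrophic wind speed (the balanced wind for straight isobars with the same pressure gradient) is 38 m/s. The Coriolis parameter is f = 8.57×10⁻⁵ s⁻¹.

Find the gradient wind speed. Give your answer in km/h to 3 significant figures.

108 km/h

Around a low, centrifugal force acts outward with Coriolis, so pressure-gradient force balances both:
(1/ρ)|∂P/∂n| = fV + V²/R  →  V² + fR·V − fR·V_g = 0
With fR = 8.57×10⁻⁵ × 1299×10³ m = 111 m/s:
V = [−fR + √((fR)² + 4 fR V_g)]/2 = [−111 + √(111² + 4×111×38)]/2 = 29.9 m/s
Subgeostrophic (V < V_g = 38 m/s), as expected around a low.
Converting: 29.9 m/s × 3.6 = 108 km/h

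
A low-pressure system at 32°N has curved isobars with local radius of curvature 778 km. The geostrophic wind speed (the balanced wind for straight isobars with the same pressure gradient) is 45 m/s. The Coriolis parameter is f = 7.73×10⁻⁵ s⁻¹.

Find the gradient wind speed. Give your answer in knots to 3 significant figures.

58.3 knots

Around a low, centrifugal force acts outward with Coriolis, so pressure-gradient force balances both:
(1/ρ)|∂P/∂n| = fV + V²/R  →  V² + fR·V − fR·V_g = 0
With fR = 7.73×10⁻⁵ × 778×10³ m = 60.1 m/s:
V = [−fR + √((fR)² + 4 fR V_g)]/2 = [−60.1 + √(60.1² + 4×60.1×45)]/2 = 30 m/s
Subgeostrophic (V < V_g = 45 m/s), as expected around a low.
Converting: 30 m/s × 1.944 = 58.3 knots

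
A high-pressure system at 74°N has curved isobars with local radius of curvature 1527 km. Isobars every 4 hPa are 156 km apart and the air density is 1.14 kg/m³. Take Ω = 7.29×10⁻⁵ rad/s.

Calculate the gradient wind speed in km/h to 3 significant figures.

62.9 km/h

Coriolis parameter at 74°N:
f = 2Ω sin φ = 2 × 7.29×10⁻⁵ × sin 74° = 1.40×10⁻⁴ s⁻¹
Pressure gradient: |∂P/∂n| = 400 Pa / 156000 m = 2.56×10⁻³ Pa/m
Geostrophic speed: V_g = |∂P/∂n|/(fρ) = 2.56×10⁻³/(1.40×10⁻⁴ × 1.14) = 16.0 m/s
Around a high, pressure-gradient force acts outward with centrifugal, so Coriolis balances both:
fV = (1/ρ)|∂P/∂n| + V²/R  →  V² − fR·V + fR·V_g = 0
With fR = 1.40×10⁻⁴ × 1527×10³ m = 214 m/s:
V = [fR − √((fR)² − 4 fR V_g)]/2 = [214 − √(214² − 4×214×16)]/2 = 17.5 m/s
Supergeostrophic (V > V_g = 16 m/s), as expected around a high.
Converting: 17.5 m/s × 3.6 = 62.9 km/h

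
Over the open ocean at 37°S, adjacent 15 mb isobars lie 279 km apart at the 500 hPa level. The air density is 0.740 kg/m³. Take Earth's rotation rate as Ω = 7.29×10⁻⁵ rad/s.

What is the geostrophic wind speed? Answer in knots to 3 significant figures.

161 knots

Coriolis parameter at 37°S:
f = 2Ω sin φ = 2 × 7.29×10⁻⁵ × sin 37° = 8.77×10⁻⁵ s⁻¹
Pressure gradient: |∂P/∂n| = 1500 Pa / 279000 m = 5.38×10⁻³ Pa/m
Geostrophic balance (pressure-gradient force = Coriolis force):
V_g = (1/(fρ)) |∂P/∂n| = 5.38×10⁻³ / (8.77×10⁻⁵ × 0.740) = 82.8 m/s
Converting: 82.8 m/s × 1.944 = 161 knots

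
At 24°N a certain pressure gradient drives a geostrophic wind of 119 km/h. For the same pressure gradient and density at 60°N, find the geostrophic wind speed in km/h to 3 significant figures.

With the same pressure gradient and density, V_g ∝ 1/f ∝ 1/sin φ.
V₂ = V₁ · sin φ₁ / sin φ₂ = 119 × sin 24° / sin 60°
V₂ = 119 × 0.4067/0.8660 = 55.9 km/h

55.9 km/h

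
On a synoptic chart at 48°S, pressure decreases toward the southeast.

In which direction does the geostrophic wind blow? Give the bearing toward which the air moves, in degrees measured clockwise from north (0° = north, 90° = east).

The pressure-gradient force points toward the southeast (bearing 135°).
Geostrophic balance: in the Southern Hemisphere the Coriolis force deflects motion to the left, so the geostrophic wind blows 90° to the left of the pressure-gradient force (low pressure on the right).
Rotating 135° by 90° counterclockwise gives 045° — the wind blows toward the northeast.

045°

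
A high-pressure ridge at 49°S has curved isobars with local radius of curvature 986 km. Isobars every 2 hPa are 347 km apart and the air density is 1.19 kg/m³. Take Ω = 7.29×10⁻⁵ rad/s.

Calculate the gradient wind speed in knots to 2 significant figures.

Coriolis parameter at 49°S:
f = 2Ω sin φ = 2 × 7.29×10⁻⁵ × sin 49° = 1.10×10⁻⁴ s⁻¹
Pressure gradient: |∂P/∂n| = 200 Pa / 347000 m = 5.76×10⁻⁴ Pa/m
Geostrophic speed: V_g = |∂P/∂n|/(fρ) = 5.76×10⁻⁴/(1.10×10⁻⁴ × 1.19) = 4.40 m/s
Around a high, pressure-gradient force acts outward with centrifugal, so Coriolis balances both:
fV = (1/ρ)|∂P/∂n| + V²/R  →  V² − fR·V + fR·V_g = 0
With fR = 1.10×10⁻⁴ × 986×10³ m = 108 m/s:
V = [fR − √((fR)² − 4 fR V_g)]/2 = [108 − √(108² − 4×108×4.4)]/2 = 4.6 m/s
Supergeostrophic (V > V_g = 4.4 m/s), as expected around a high.
Converting: 4.6 m/s × 1.944 = 8.9 knots

8.9 knots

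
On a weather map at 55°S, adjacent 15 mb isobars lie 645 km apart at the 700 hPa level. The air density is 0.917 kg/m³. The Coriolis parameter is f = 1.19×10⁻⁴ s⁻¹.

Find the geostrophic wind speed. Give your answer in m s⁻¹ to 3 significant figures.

Pressure gradient: |∂P/∂n| = 1500 Pa / 645000 m = 2.33×10⁻³ Pa/m
Geostrophic balance (pressure-gradient force = Coriolis force):
V_g = (1/(fρ)) |∂P/∂n| = 2.33×10⁻³ / (1.19×10⁻⁴ × 0.917) = 21.3 m/s

21.3 m s⁻¹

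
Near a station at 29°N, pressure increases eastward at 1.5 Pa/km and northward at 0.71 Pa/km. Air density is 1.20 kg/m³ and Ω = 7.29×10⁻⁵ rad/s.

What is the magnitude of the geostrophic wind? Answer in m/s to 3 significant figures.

Coriolis parameter at 29°N:
f = 2Ω sin φ = 2 × 7.29×10⁻⁵ × sin 29° = 7.07×10⁻⁵ s⁻¹
Component geostrophic relations (x east, y north):
u_g = −(1/(fρ)) ∂P/∂y,  v_g = (1/(fρ)) ∂P/∂x
u_g = −(0.71×10⁻³)/(7.07×10⁻⁵ × 1.20) = −8.37 m/s;  v_g = (1.5×10⁻³)/(7.07×10⁻⁵ × 1.20) = 17.7 m/s
|V_g| = √(u_g² + v_g²) = 19.6 m/s

19.6 m/s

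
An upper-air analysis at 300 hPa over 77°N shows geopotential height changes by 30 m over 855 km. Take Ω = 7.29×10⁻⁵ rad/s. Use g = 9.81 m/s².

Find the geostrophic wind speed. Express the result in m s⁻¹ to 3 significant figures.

Coriolis parameter at 77°N:
f = 2Ω sin φ = 2 × 7.29×10⁻⁵ × sin 77° = 1.42×10⁻⁴ s⁻¹
Height gradient: |∂Z/∂n| = 30 m / 855000 m = 3.51×10⁻⁵
On a pressure surface, geostrophic balance gives V_g = (g/f)|∂Z/∂n|:
V_g = 9.81 × 3.51×10⁻⁵ / 1.42×10⁻⁴ = 2.42 m/s

2.42 m s⁻¹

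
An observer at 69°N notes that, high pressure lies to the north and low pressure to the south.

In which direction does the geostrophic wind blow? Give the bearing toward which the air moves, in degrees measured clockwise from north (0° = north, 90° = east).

The pressure-gradient force points toward the south (bearing 180°).
Geostrophic balance: in the Northern Hemisphere the Coriolis force deflects motion to the right, so the geostrophic wind blows 90° to the right of the pressure-gradient force (low pressure on the left).
Rotating 180° by 90° clockwise gives 270° — the wind blows toward the west.

270°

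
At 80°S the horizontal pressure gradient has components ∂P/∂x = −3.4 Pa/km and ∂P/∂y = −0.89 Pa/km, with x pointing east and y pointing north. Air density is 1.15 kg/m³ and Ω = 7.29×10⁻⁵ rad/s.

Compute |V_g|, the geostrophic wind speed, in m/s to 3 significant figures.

Coriolis parameter at 80°S:
f = 2Ω sin φ = 2 × 7.29×10⁻⁵ × sin 80° = 1.44×10⁻⁴ s⁻¹
In the Southern Hemisphere f is negative: f = −1.44×10⁻⁴ s⁻¹.
Component geostrophic relations (x east, y north):
u_g = −(1/(fρ)) ∂P/∂y,  v_g = (1/(fρ)) ∂P/∂x
u_g = −(−0.89×10⁻³)/(−1.44×10⁻⁴ × 1.15) = −5.39 m/s;  v_g = (−3.4×10⁻³)/(−1.44×10⁻⁴ × 1.15) = 20.6 m/s
|V_g| = √(u_g² + v_g²) = 21.3 m/s

21.3 m/s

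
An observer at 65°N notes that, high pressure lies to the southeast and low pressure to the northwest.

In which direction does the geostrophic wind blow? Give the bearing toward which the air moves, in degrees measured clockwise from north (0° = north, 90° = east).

045°

The pressure-gradient force points toward the northwest (bearing 315°).
Geostrophic balance: in the Northern Hemisphere the Coriolis force deflects motion to the right, so the geostrophic wind blows 90° to the right of the pressure-gradient force (low pressure on the left).
Rotating 315° by 90° clockwise gives 045° — the wind blows toward the northeast.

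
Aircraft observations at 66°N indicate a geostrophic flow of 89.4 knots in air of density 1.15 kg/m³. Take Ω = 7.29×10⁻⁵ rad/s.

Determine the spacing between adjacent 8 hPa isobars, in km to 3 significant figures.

114 km

Coriolis parameter at 66°N:
f = 2Ω sin φ = 2 × 7.29×10⁻⁵ × sin 66° = 1.33×10⁻⁴ s⁻¹
Wind speed in SI: 89.4 knots = 46.0 m/s
Geostrophic balance rearranged: |∂P/∂n| = f ρ V_g
|∂P/∂n| = 1.33×10⁻⁴ × 1.15 × 46.0 = 7.04×10⁻³ Pa/m
Isobar spacing: Δn = ΔP/|∂P/∂n| = 800 Pa / 7.04×10⁻³ Pa/m = 113561 m ≈ 114 km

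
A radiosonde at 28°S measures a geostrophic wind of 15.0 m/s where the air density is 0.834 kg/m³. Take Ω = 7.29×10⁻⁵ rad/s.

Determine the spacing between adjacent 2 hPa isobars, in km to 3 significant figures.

Coriolis parameter at 28°S:
f = 2Ω sin φ = 2 × 7.29×10⁻⁵ × sin 28° = 6.84×10⁻⁵ s⁻¹
Geostrophic balance rearranged: |∂P/∂n| = f ρ V_g
|∂P/∂n| = 6.84×10⁻⁵ × 0.834 × 15.0 = 8.56×10⁻⁴ Pa/m
Isobar spacing: Δn = ΔP/|∂P/∂n| = 200 Pa / 8.56×10⁻⁴ Pa/m = 233564 m ≈ 234 km

234 km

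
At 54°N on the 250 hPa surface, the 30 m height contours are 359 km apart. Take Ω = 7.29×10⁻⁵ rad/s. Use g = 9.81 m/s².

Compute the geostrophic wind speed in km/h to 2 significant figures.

Coriolis parameter at 54°N:
f = 2Ω sin φ = 2 × 7.29×10⁻⁵ × sin 54° = 1.18×10⁻⁴ s⁻¹
Height gradient: |∂Z/∂n| = 30 m / 359000 m = 8.36×10⁻⁵
On a pressure surface, geostrophic balance gives V_g = (g/f)|∂Z/∂n|:
V_g = 9.81 × 8.36×10⁻⁵ / 1.18×10⁻⁴ = 6.95 m/s
Converting: 6.95 m/s × 3.6 = 25 km/h

25 km/h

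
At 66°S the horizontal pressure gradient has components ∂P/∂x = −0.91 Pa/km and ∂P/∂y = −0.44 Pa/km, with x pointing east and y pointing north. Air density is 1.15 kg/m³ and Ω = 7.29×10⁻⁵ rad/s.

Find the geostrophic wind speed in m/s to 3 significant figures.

Coriolis parameter at 66°S:
f = 2Ω sin φ = 2 × 7.29×10⁻⁵ × sin 66° = 1.33×10⁻⁴ s⁻¹
In the Southern Hemisphere f is negative: f = −1.33×10⁻⁴ s⁻¹.
Component geostrophic relations (x east, y north):
u_g = −(1/(fρ)) ∂P/∂y,  v_g = (1/(fρ)) ∂P/∂x
u_g = −(−0.44×10⁻³)/(−1.33×10⁻⁴ × 1.15) = −2.87 m/s;  v_g = (−0.91×10⁻³)/(−1.33×10⁻⁴ × 1.15) = 5.94 m/s
|V_g| = √(u_g² + v_g²) = 6.60 m/s

6.60 m/s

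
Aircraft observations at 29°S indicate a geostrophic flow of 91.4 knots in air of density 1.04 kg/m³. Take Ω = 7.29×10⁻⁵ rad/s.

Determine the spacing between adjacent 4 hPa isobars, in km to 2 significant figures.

120 km

Coriolis parameter at 29°S:
f = 2Ω sin φ = 2 × 7.29×10⁻⁵ × sin 29° = 7.07×10⁻⁵ s⁻¹
Wind speed in SI: 91.4 knots = 47.0 m/s
Geostrophic balance rearranged: |∂P/∂n| = f ρ V_g
|∂P/∂n| = 7.07×10⁻⁵ × 1.04 × 47.0 = 3.46×10⁻³ Pa/m
Isobar spacing: Δn = ΔP/|∂P/∂n| = 400 Pa / 3.46×10⁻³ Pa/m = 115721 m ≈ 120 km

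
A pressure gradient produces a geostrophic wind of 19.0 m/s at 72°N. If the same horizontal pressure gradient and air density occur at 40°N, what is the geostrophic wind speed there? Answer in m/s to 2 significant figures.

28 m/s

With the same pressure gradient and density, V_g ∝ 1/f ∝ 1/sin φ.
V₂ = V₁ · sin φ₁ / sin φ₂ = 19.0 × sin 72° / sin 40°
V₂ = 19.0 × 0.9511/0.6428 = 28 m/s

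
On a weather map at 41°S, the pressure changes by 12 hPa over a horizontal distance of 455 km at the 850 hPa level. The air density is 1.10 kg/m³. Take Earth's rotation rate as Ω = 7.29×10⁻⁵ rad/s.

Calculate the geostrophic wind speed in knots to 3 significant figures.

Coriolis parameter at 41°S:
f = 2Ω sin φ = 2 × 7.29×10⁻⁵ × sin 41° = 9.57×10⁻⁵ s⁻¹
Pressure gradient: |∂P/∂n| = 1200 Pa / 455000 m = 2.64×10⁻³ Pa/m
Geostrophic balance (pressure-gradient force = Coriolis force):
V_g = (1/(fρ)) |∂P/∂n| = 2.64×10⁻³ / (9.57×10⁻⁵ × 1.10) = 25.1 m/s
Converting: 25.1 m/s × 1.944 = 48.7 knots

48.7 knots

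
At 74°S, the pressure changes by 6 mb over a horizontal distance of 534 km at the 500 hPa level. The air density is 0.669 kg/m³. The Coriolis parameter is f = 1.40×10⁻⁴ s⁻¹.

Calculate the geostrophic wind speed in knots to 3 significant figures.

23.3 knots

Pressure gradient: |∂P/∂n| = 600 Pa / 534000 m = 1.12×10⁻³ Pa/m
Geostrophic balance (pressure-gradient force = Coriolis force):
V_g = (1/(fρ)) |∂P/∂n| = 1.12×10⁻³ / (1.40×10⁻⁴ × 0.669) = 12.0 m/s
Converting: 12.0 m/s × 1.944 = 23.3 knots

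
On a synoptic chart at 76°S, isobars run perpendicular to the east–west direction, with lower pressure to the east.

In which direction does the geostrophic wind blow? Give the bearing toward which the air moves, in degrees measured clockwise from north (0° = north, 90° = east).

000°

The pressure-gradient force points toward the east (bearing 090°).
Geostrophic balance: in the Southern Hemisphere the Coriolis force deflects motion to the left, so the geostrophic wind blows 90° to the left of the pressure-gradient force (low pressure on the right).
Rotating 090° by 90° counterclockwise gives 000° — the wind blows toward the north.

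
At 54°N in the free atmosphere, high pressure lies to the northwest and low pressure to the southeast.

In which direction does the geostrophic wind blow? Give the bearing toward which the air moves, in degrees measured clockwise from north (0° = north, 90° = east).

The pressure-gradient force points toward the southeast (bearing 135°).
Geostrophic balance: in the Northern Hemisphere the Coriolis force deflects motion to the right, so the geostrophic wind blows 90° to the right of the pressure-gradient force (low pressure on the left).
Rotating 135° by 90° clockwise gives 225° — the wind blows toward the southwest.

225°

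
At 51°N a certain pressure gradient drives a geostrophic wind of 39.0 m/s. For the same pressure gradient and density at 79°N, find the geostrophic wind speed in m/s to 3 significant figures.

30.9 m/s

With the same pressure gradient and density, V_g ∝ 1/f ∝ 1/sin φ.
V₂ = V₁ · sin φ₁ / sin φ₂ = 39.0 × sin 51° / sin 79°
V₂ = 39.0 × 0.7771/0.9816 = 30.9 m/s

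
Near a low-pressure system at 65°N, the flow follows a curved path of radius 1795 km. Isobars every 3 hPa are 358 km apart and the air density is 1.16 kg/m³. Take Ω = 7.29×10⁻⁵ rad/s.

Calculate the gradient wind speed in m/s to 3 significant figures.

5.35 m/s

Coriolis parameter at 65°N:
f = 2Ω sin φ = 2 × 7.29×10⁻⁵ × sin 65° = 1.32×10⁻⁴ s⁻¹
Pressure gradient: |∂P/∂n| = 300 Pa / 358000 m = 8.38×10⁻⁴ Pa/m
Geostrophic speed: V_g = |∂P/∂n|/(fρ) = 8.38×10⁻⁴/(1.32×10⁻⁴ × 1.16) = 5.47 m/s
Around a low, centrifugal force acts outward with Coriolis, so pressure-gradient force balances both:
(1/ρ)|∂P/∂n| = fV + V²/R  →  V² + fR·V − fR·V_g = 0
With fR = 1.32×10⁻⁴ × 1795×10³ m = 237 m/s:
V = [−fR + √((fR)² + 4 fR V_g)]/2 = [−237 + √(237² + 4×237×5.47)]/2 = 5.35 m/s
Subgeostrophic (V < V_g = 5.47 m/s), as expected around a low.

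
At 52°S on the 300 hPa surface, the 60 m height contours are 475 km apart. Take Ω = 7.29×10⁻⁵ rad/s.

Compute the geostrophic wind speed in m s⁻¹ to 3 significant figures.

Coriolis parameter at 52°S:
f = 2Ω sin φ = 2 × 7.29×10⁻⁵ × sin 52° = 1.15×10⁻⁴ s⁻¹
Height gradient: |∂Z/∂n| = 60 m / 475000 m = 1.26×10⁻⁴
On a pressure surface, geostrophic balance gives V_g = (g/f)|∂Z/∂n|:
V_g = 9.81 × 1.26×10⁻⁴ / 1.15×10⁻⁴ = 10.8 m/s

10.8 m s⁻¹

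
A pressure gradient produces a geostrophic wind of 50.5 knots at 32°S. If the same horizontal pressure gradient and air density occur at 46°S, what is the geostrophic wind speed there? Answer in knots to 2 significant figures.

37 knots

With the same pressure gradient and density, V_g ∝ 1/f ∝ 1/sin φ.
V₂ = V₁ · sin φ₁ / sin φ₂ = 50.5 × sin 32° / sin 46°
V₂ = 50.5 × 0.5299/0.7193 = 37 knots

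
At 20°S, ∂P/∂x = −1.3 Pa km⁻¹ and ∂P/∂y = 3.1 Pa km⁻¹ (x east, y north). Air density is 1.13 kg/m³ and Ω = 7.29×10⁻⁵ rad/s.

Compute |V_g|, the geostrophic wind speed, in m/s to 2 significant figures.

60 m/s

Coriolis parameter at 20°S:
f = 2Ω sin φ = 2 × 7.29×10⁻⁵ × sin 20° = 4.99×10⁻⁵ s⁻¹
In the Southern Hemisphere f is negative: f = −4.99×10⁻⁵ s⁻¹.
Component geostrophic relations (x east, y north):
u_g = −(1/(fρ)) ∂P/∂y,  v_g = (1/(fρ)) ∂P/∂x
u_g = −(3.1×10⁻³)/(−4.99×10⁻⁵ × 1.13) = 55.0 m/s;  v_g = (−1.3×10⁻³)/(−4.99×10⁻⁵ × 1.13) = 23.1 m/s
|V_g| = √(u_g² + v_g²) = 59.7 m/s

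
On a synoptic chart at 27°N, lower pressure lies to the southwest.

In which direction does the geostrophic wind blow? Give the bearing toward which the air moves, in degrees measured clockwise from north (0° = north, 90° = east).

315°

The pressure-gradient force points toward the southwest (bearing 225°).
Geostrophic balance: in the Northern Hemisphere the Coriolis force deflects motion to the right, so the geostrophic wind blows 90° to the right of the pressure-gradient force (low pressure on the left).
Rotating 225° by 90° clockwise gives 315° — the wind blows toward the northwest.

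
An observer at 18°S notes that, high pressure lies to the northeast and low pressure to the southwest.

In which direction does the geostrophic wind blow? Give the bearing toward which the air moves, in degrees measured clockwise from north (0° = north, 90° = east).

The pressure-gradient force points toward the southwest (bearing 225°).
Geostrophic balance: in the Southern Hemisphere the Coriolis force deflects motion to the left, so the geostrophic wind blows 90° to the left of the pressure-gradient force (low pressure on the right).
Rotating 225° by 90° counterclockwise gives 135° — the wind blows toward the southeast.

135°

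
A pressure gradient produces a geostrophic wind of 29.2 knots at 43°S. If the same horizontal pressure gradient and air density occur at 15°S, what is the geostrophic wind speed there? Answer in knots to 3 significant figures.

76.9 knots

With the same pressure gradient and density, V_g ∝ 1/f ∝ 1/sin φ.
V₂ = V₁ · sin φ₁ / sin φ₂ = 29.2 × sin 43° / sin 15°
V₂ = 29.2 × 0.6820/0.2588 = 76.9 knots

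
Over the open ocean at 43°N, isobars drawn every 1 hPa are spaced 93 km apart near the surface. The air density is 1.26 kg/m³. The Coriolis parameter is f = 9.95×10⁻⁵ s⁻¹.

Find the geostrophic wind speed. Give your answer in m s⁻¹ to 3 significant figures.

Pressure gradient: |∂P/∂n| = 100 Pa / 93000 m = 1.08×10⁻³ Pa/m
Geostrophic balance (pressure-gradient force = Coriolis force):
V_g = (1/(fρ)) |∂P/∂n| = 1.08×10⁻³ / (9.95×10⁻⁵ × 1.26) = 8.58 m/s

8.58 m s⁻¹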